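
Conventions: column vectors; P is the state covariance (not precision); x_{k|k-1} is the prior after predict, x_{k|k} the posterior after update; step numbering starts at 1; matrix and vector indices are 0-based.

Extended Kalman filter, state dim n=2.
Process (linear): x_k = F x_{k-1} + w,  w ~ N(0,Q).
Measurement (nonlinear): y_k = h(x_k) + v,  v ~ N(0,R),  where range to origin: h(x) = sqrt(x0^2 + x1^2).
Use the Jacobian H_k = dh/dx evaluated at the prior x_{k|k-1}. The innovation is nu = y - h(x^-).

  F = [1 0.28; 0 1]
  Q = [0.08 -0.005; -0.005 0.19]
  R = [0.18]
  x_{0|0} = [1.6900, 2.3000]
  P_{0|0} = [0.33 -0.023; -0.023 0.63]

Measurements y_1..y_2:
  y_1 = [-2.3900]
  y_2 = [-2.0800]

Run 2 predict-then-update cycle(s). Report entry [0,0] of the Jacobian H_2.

H_jac[0,0] = -0.3498

step 1: x^-=[2.3340, 2.3000]  P^-=[0.4465 0.1484; 0.1484 0.8200]  H_jac=[0.7123 0.7019]  S=[0.9589]  K=[0.4403; 0.7105]  nu=[-5.6668]  x^+=[-0.1611, -1.7260]  P^+=[0.2606 -0.1516; -0.1516 0.3360]
step 2: x^-=[-0.6444, -1.7260]  P^-=[0.2821 -0.0625; -0.0625 0.5260]  H_jac=[-0.3498 -0.9368]  S=[0.6352]  K=[-0.0632; -0.7414]  nu=[-3.9224]  x^+=[-0.3966, 1.1819]  P^+=[0.2796 -0.0922; -0.0922 0.1769]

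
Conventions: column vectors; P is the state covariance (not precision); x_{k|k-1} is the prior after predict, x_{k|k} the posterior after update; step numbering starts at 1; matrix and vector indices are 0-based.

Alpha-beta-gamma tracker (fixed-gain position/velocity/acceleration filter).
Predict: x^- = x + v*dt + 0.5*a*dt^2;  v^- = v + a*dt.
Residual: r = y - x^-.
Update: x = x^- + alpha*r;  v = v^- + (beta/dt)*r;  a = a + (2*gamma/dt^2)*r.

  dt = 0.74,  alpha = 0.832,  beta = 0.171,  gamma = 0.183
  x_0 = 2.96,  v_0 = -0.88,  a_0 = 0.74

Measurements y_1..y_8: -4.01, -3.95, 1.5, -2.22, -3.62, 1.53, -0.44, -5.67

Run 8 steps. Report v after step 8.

v_post = 4.5325

step 1: x_pred=2.5114  r=-6.5214  x^+=-2.9144  v^+=-1.8394  a^+=-3.6187
step 2: x_pred=-5.2663  r=1.3163  x^+=-4.1711  v^+=-4.2130  a^+=-2.7389
step 3: x_pred=-8.0387  r=9.5387  x^+=-0.1025  v^+=-4.0356  a^+=3.6365
step 4: x_pred=-2.0932  r=-0.1268  x^+=-2.1987  v^+=-1.3739  a^+=3.5517
step 5: x_pred=-2.2429  r=-1.3771  x^+=-3.3887  v^+=0.9361  a^+=2.6313
step 6: x_pred=-1.9754  r=3.5054  x^+=0.9411  v^+=3.6934  a^+=4.9743
step 7: x_pred=5.0361  r=-5.4761  x^+=0.4800  v^+=6.1089  a^+=1.3142
step 8: x_pred=5.3604  r=-11.0304  x^+=-3.8169  v^+=4.5325  a^+=-6.0582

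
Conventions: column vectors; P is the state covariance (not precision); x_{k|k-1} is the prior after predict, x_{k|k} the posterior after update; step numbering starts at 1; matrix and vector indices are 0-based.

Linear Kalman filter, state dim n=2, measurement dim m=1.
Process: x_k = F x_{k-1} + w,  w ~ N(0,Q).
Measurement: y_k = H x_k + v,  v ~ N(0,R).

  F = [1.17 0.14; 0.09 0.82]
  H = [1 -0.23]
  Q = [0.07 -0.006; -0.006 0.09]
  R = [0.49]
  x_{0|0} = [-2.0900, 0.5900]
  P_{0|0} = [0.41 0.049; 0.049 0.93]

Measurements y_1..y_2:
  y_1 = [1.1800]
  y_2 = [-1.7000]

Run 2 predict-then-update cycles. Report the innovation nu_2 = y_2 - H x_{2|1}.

innov = [-1.2985]

step 1: x^-=[-2.3627, 0.2957]  P^-=[0.6655 0.1916; 0.1916 0.7259]  S=[1.1058]  K=[0.5620; 0.0223]  nu=[3.6107]  x^+=[-0.3335, 0.3761]  P^+=[0.3163 0.1777; 0.1777 0.7253]
step 2: x^-=[-0.3375, 0.2784]  P^-=[0.5754 0.2833; 0.2833 0.6065]  S=[0.9671]  K=[0.5275; 0.1487]  nu=[-1.2985]  x^+=[-1.0225, 0.0853]  P^+=[0.3062 0.2075; 0.2075 0.5851]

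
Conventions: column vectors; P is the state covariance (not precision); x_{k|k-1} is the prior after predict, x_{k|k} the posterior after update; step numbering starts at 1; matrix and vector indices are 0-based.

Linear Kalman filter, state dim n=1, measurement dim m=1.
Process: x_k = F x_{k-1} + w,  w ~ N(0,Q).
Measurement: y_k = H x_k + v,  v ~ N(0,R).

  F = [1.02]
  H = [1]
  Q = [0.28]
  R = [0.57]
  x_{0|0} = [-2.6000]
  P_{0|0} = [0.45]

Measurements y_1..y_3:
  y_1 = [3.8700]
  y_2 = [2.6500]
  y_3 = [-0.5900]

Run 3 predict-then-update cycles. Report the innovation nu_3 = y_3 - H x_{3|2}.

step 1: x^-=[-2.6520]  P^-=[0.7482]  S=[1.3182]  K=[0.5676]  nu=[6.5220]  x^+=[1.0498]  P^+=[0.3235]
step 2: x^-=[1.0708]  P^-=[0.6166]  S=[1.1866]  K=[0.5196]  nu=[1.5792]  x^+=[1.8914]  P^+=[0.2962]
step 3: x^-=[1.9292]  P^-=[0.5882]  S=[1.1582]  K=[0.5078]  nu=[-2.5192]  x^+=[0.6499]  P^+=[0.2895]

innov = [-2.5192]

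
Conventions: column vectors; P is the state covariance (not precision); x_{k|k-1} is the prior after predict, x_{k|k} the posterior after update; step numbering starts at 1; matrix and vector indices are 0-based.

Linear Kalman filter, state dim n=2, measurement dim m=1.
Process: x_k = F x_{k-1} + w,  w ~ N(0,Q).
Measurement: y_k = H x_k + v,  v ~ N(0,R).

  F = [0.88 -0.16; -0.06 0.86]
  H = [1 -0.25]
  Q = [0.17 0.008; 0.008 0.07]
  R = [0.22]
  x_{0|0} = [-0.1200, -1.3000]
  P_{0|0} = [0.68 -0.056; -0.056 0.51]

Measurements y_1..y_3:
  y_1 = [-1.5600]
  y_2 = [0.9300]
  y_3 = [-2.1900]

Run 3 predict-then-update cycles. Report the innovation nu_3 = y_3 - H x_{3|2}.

step 1: x^-=[0.1024, -1.1108]  P^-=[0.7254 -0.1410; -0.1410 0.4554]  S=[1.0444]  K=[0.7283; -0.2440]  nu=[-1.9401]  x^+=[-1.3107, -0.6374]  P^+=[0.1714 0.0446; 0.0446 0.3932]
step 2: x^-=[-1.0514, -0.4695]  P^-=[0.3002 -0.0210; -0.0210 0.3568]  S=[0.5530]  K=[0.5524; -0.1992]  nu=[1.8640]  x^+=[-0.0218, -0.8409]  P^+=[0.1315 0.0399; 0.0399 0.3349]
step 3: x^-=[0.1154, -0.7218]  P^-=[0.2692 -0.0144; -0.0144 0.3140]  S=[0.5160]  K=[0.5286; -0.1801]  nu=[-2.4858]  x^+=[-1.1987, -0.2740]  P^+=[0.1250 0.0347; 0.0347 0.2973]

innov = [-2.4858]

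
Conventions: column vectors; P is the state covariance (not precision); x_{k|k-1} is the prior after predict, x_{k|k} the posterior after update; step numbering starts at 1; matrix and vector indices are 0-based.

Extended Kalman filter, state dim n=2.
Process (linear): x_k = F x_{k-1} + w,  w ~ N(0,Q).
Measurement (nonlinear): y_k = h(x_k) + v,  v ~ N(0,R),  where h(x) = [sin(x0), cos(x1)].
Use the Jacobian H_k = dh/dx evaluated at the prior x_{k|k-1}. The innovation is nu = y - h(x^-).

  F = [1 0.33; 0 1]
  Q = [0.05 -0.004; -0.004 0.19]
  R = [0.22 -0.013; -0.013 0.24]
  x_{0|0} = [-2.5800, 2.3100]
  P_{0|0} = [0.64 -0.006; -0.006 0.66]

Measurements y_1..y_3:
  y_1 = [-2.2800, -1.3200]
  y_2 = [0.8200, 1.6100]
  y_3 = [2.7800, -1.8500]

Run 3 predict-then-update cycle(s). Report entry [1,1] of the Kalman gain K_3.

K[1,1] = -0.8050

step 1: x^-=[-1.8177, 2.3100]  P^-=[0.7579 0.2078; 0.2078 0.8500]  H_jac=[-0.2444 0.0000; 0.0000 -0.7390]  S=[0.2653 0.0245; 0.0245 0.7042]  K=[-0.6803 -0.1944; -0.1093 -0.8882]  nu=[-1.3103, -0.6463]  x^+=[-0.8006, 3.0273]  P^+=[0.6020 0.0512; 0.0512 0.2865]
step 2: x^-=[0.1984, 3.0273]  P^-=[0.7170 0.1417; 0.1417 0.4765]  H_jac=[0.9804 0.0000; 0.0000 -0.1141]  S=[0.9092 -0.0288; -0.0288 0.2462]  K=[0.7740 0.0250; 0.1463 -0.2036]  nu=[0.6229, 2.6035]  x^+=[0.7457, 2.5883]  P^+=[0.1733 0.0355; 0.0355 0.4451]
step 3: x^-=[1.5998, 2.5883]  P^-=[0.2953 0.1784; 0.1784 0.6351]  H_jac=[-0.0290 0.0000; 0.0000 -0.5255]  S=[0.2202 -0.0103; -0.0103 0.4154]  K=[-0.0495 -0.2270; -0.0611 -0.8050]  nu=[1.7804, -0.9992]  x^+=[1.7385, 3.2839]  P^+=[0.2736 0.1024; 0.1024 0.3661]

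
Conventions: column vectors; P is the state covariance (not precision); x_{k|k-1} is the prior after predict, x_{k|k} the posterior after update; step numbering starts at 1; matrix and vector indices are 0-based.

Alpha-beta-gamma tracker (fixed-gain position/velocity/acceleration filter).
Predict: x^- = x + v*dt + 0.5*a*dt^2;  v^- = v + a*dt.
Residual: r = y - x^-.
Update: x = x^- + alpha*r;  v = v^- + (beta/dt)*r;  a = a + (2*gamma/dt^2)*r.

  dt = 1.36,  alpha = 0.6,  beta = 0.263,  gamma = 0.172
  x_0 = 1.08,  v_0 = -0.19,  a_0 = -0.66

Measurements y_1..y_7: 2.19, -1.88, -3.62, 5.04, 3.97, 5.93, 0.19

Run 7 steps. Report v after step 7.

v_post = 4.8393

step 1: x_pred=0.2112  r=1.9788  x^+=1.3985  v^+=-0.7049  a^+=-0.2920
step 2: x_pred=0.1698  r=-2.0498  x^+=-1.0601  v^+=-1.4984  a^+=-0.6732
step 3: x_pred=-3.7205  r=0.1005  x^+=-3.6602  v^+=-2.3945  a^+=-0.6545
step 4: x_pred=-7.5221  r=12.5621  x^+=0.0152  v^+=-0.8554  a^+=1.6819
step 5: x_pred=0.4072  r=3.5628  x^+=2.5449  v^+=2.1209  a^+=2.3445
step 6: x_pred=7.5975  r=-1.6675  x^+=6.5970  v^+=4.9870  a^+=2.0343
step 7: x_pred=15.2606  r=-15.0706  x^+=6.2183  v^+=4.8393  a^+=-0.7686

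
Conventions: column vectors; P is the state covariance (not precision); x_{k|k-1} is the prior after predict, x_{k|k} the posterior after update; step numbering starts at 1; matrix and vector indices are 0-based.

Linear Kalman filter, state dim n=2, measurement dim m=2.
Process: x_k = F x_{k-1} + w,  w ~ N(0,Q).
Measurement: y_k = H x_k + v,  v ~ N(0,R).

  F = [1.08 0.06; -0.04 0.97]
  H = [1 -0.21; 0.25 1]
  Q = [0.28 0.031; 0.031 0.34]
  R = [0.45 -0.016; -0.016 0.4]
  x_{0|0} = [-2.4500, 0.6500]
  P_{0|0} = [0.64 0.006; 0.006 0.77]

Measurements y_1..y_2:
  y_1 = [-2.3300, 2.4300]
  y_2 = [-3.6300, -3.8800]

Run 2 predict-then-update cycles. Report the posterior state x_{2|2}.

x_post = [-3.4652, -0.8802]

step 1: x^-=[-2.6070, 0.7285]  P^-=[1.0300 0.0544; 0.0544 1.0651]  S=[1.5042 0.0694; 0.0694 1.5566]  K=[0.6693 0.1705; -0.1448 0.6994]  nu=[0.4300, 2.3533]  x^+=[-1.9179, 2.3121]  P^+=[0.2951 -0.0163; -0.0163 0.2861]
step 2: x^-=[-1.9326, 2.3194]  P^-=[0.6231 0.0179; 0.0179 0.6110]  S=[1.0925 0.0284; 0.0284 1.0589]  K=[0.5630 0.1489; -0.1163 0.5844]  nu=[-1.2103, -5.7163]  x^+=[-3.4652, -0.8802]  P^+=[0.2485 -0.0116; -0.0116 0.2385]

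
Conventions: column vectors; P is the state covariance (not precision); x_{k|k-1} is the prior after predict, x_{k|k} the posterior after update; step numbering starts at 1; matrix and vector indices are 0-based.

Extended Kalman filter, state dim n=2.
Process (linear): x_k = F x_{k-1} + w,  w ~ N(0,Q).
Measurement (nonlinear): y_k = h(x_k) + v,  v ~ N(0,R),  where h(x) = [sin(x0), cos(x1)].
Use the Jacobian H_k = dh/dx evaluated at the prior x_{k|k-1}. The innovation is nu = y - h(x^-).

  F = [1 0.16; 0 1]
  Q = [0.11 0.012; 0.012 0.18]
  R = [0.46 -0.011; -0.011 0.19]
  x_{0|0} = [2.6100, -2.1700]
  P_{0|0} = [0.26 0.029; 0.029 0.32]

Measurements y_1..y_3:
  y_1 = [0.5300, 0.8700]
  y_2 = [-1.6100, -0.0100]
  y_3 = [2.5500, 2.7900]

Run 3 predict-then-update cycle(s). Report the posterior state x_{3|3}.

x_post = [2.0471, 0.2373]

step 1: x^-=[2.2628, -2.1700]  P^-=[0.3875 0.0922; 0.0922 0.5000]  H_jac=[-0.6381 0.0000; 0.0000 0.8258]  S=[0.6178 -0.0596; -0.0596 0.5310]  K=[-0.3906 0.0996; -0.0205 0.7753]  nu=[-0.2400, 1.4340]  x^+=[2.4993, -1.0533]  P^+=[0.2833 0.0281; 0.0281 0.1787]
step 2: x^-=[2.3308, -1.0533]  P^-=[0.4069 0.0687; 0.0687 0.3587]  H_jac=[-0.6889 0.0000; 0.0000 0.8690]  S=[0.6531 -0.0521; -0.0521 0.4609]  K=[-0.4227 0.0817; -0.0187 0.6742]  nu=[-2.3348, -0.5047]  x^+=[3.2764, -1.3500]  P^+=[0.2835 0.0232; 0.0232 0.1476]
step 3: x^-=[3.0604, -1.3500]  P^-=[0.4047 0.0588; 0.0588 0.3276]  H_jac=[-0.9967 0.0000; 0.0000 0.9757]  S=[0.8621 -0.0682; -0.0682 0.5019]  K=[-0.4639 0.0513; -0.0178 0.6345]  nu=[2.4689, 2.5710]  x^+=[2.0471, 0.2373]  P^+=[0.2147 0.0152; 0.0152 0.1238]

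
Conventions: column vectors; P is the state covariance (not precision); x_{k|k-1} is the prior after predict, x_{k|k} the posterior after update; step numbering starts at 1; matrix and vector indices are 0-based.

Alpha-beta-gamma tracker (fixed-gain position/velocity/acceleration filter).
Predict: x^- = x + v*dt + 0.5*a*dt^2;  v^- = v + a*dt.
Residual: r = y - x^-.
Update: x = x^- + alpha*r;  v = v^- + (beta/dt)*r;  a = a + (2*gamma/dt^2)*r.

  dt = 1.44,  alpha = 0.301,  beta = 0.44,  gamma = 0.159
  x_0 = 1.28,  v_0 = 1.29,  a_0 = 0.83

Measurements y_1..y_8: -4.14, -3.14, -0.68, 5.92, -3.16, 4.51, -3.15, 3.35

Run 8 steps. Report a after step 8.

step 1: x_pred=3.9981  r=-8.1381  x^+=1.5486  v^+=-0.0015  a^+=-0.4180
step 2: x_pred=1.1130  r=-4.2530  x^+=-0.1671  v^+=-1.9030  a^+=-1.0703
step 3: x_pred=-4.0171  r=3.3371  x^+=-3.0126  v^+=-2.4245  a^+=-0.5585
step 4: x_pred=-7.0829  r=13.0029  x^+=-3.1691  v^+=0.7444  a^+=1.4356
step 5: x_pred=-0.6088  r=-2.5512  x^+=-1.3767  v^+=2.0321  a^+=1.0443
step 6: x_pred=2.6322  r=1.8778  x^+=3.1974  v^+=4.1096  a^+=1.3323
step 7: x_pred=10.4967  r=-13.6467  x^+=6.3890  v^+=1.8583  a^+=-0.7605
step 8: x_pred=8.2765  r=-4.9265  x^+=6.7937  v^+=-0.7421  a^+=-1.5160

a_post = -1.5160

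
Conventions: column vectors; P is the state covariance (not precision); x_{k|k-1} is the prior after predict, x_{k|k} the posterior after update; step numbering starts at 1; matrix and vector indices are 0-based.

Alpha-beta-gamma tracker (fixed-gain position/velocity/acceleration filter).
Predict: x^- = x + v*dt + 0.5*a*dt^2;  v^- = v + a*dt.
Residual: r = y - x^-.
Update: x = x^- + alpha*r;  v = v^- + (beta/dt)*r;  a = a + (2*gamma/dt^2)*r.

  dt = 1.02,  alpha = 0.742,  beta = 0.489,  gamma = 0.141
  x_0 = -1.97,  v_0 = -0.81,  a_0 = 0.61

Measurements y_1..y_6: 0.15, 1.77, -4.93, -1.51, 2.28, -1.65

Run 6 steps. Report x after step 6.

x_post = -0.6087

step 1: x_pred=-2.4789  r=2.6289  x^+=-0.5283  v^+=1.0725  a^+=1.3226
step 2: x_pred=1.2537  r=0.5163  x^+=1.6368  v^+=2.6690  a^+=1.4625
step 3: x_pred=5.1200  r=-10.0500  x^+=-2.3371  v^+=-0.6573  a^+=-1.2616
step 4: x_pred=-3.6638  r=2.1538  x^+=-2.0657  v^+=-0.9115  a^+=-0.6778
step 5: x_pred=-3.3480  r=5.6280  x^+=0.8280  v^+=1.0953  a^+=0.8477
step 6: x_pred=2.3861  r=-4.0361  x^+=-0.6087  v^+=0.0250  a^+=-0.2463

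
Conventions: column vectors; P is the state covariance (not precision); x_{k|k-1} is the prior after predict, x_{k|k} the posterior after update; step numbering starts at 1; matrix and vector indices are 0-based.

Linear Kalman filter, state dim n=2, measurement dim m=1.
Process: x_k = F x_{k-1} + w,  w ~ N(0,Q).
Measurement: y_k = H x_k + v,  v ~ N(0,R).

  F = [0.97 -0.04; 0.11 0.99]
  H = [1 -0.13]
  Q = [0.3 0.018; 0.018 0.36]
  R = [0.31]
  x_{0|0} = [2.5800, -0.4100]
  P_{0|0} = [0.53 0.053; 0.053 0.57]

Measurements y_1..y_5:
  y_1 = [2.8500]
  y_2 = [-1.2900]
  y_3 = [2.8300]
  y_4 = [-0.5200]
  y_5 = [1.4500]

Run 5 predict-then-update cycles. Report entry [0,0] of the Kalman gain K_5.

K[0,0] = 0.5848

step 1: x^-=[2.5190, -0.1221]  P^-=[0.7955 0.1026; 0.1026 0.9366]  S=[1.0946]  K=[0.7145; -0.0175]  nu=[0.3151]  x^+=[2.7442, -0.1276]  P^+=[0.2366 0.1163; 0.1163 0.9363]
step 2: x^-=[2.6669, 0.1755]  P^-=[0.5151 0.1173; 0.1173 1.3058]  S=[0.8167]  K=[0.6121; -0.0642]  nu=[-3.9341]  x^+=[0.2590, 0.4280]  P^+=[0.2092 0.1494; 0.1494 1.3025]
step 3: x^-=[0.2341, 0.4522]  P^-=[0.4873 0.1316; 0.1316 1.6716]  S=[0.7913]  K=[0.5942; -0.1083]  nu=[2.6547]  x^+=[1.8114, 0.1646]  P^+=[0.2079 0.1825; 0.1825 1.6623]
step 4: x^-=[1.7505, 0.3622]  P^-=[0.4841 0.1488; 0.1488 2.0315]  S=[0.7898]  K=[0.5885; -0.1460]  nu=[-2.2234]  x^+=[0.4420, 0.6868]  P^+=[0.2106 0.2167; 0.2167 2.0147]
step 5: x^-=[0.4013, 0.7285]  P^-=[0.4846 0.1678; 0.1678 2.3844]  S=[0.7912]  K=[0.5848; -0.1797]  nu=[1.1434]  x^+=[1.0700, 0.5231]  P^+=[0.2139 0.2509; 0.2509 2.3588]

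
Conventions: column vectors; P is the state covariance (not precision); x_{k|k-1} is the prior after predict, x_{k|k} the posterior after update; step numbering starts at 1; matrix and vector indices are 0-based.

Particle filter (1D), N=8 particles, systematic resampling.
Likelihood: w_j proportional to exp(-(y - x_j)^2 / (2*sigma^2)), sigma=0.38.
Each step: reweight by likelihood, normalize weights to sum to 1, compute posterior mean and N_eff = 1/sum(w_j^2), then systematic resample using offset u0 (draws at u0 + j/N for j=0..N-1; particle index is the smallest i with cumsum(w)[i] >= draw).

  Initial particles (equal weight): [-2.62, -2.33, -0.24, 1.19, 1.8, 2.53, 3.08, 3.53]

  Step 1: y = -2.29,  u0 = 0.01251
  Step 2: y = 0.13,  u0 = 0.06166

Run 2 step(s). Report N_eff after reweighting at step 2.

step 1: w=[0.4082, 0.5918, 0.0000, 0.0000, 0.0000, 0.0000, 0.0000, 0.0000]  mean=-2.4484  Neff=1.9347  idx=[0, 0, 0, 0, 1, 1, 1, 1]
step 2: w=[0.0013, 0.0013, 0.0013, 0.0013, 0.2487, 0.2487, 0.2487, 0.2487]  mean=-2.3315  Neff=4.0428  idx=[4, 4, 5, 5, 6, 6, 7, 7]

N_eff = 4.0428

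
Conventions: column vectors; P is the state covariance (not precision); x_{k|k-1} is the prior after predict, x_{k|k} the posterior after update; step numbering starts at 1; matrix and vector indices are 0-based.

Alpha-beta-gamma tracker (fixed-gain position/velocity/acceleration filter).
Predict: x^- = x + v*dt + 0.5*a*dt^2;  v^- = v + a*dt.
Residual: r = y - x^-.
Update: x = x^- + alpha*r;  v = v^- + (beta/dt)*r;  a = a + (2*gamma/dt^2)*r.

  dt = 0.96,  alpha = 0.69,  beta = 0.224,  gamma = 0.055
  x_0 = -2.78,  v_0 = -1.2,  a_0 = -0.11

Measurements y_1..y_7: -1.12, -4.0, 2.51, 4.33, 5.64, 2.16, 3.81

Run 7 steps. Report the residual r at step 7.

resid = -3.2815

step 1: x_pred=-3.9827  r=2.8627  x^+=-2.0074  v^+=-0.6376  a^+=0.2317
step 2: x_pred=-2.5128  r=-1.4872  x^+=-3.5390  v^+=-0.7622  a^+=0.0542
step 3: x_pred=-4.2458  r=6.7558  x^+=0.4157  v^+=0.8661  a^+=0.8605
step 4: x_pred=1.6437  r=2.6863  x^+=3.4973  v^+=2.3190  a^+=1.1812
step 5: x_pred=6.2678  r=-0.6278  x^+=5.8346  v^+=3.3064  a^+=1.1062
step 6: x_pred=9.5185  r=-7.3585  x^+=4.4412  v^+=2.6514  a^+=0.2279
step 7: x_pred=7.0915  r=-3.2815  x^+=4.8273  v^+=2.1045  a^+=-0.1638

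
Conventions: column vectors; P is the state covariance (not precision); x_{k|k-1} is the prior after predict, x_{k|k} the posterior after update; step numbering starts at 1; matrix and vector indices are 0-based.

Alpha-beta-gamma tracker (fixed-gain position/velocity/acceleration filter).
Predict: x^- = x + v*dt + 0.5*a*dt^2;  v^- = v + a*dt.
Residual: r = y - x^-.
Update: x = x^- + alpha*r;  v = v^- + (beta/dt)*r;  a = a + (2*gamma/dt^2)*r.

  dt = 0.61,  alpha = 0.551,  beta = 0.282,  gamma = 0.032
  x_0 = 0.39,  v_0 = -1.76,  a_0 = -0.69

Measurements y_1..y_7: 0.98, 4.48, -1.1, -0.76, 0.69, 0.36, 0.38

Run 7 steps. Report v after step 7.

step 1: x_pred=-0.8120  r=1.7920  x^+=0.1754  v^+=-1.3525  a^+=-0.3818
step 2: x_pred=-0.7206  r=5.2006  x^+=2.1449  v^+=0.8189  a^+=0.5127
step 3: x_pred=2.7398  r=-3.8398  x^+=0.6241  v^+=-0.6435  a^+=-0.1477
step 4: x_pred=0.2040  r=-0.9640  x^+=-0.3271  v^+=-1.1793  a^+=-0.3135
step 5: x_pred=-1.1048  r=1.7948  x^+=-0.1159  v^+=-0.5408  a^+=-0.0048
step 6: x_pred=-0.4467  r=0.8067  x^+=-0.0022  v^+=-0.1708  a^+=0.1339
step 7: x_pred=-0.0815  r=0.4615  x^+=0.1728  v^+=0.1242  a^+=0.2133

v_post = 0.1242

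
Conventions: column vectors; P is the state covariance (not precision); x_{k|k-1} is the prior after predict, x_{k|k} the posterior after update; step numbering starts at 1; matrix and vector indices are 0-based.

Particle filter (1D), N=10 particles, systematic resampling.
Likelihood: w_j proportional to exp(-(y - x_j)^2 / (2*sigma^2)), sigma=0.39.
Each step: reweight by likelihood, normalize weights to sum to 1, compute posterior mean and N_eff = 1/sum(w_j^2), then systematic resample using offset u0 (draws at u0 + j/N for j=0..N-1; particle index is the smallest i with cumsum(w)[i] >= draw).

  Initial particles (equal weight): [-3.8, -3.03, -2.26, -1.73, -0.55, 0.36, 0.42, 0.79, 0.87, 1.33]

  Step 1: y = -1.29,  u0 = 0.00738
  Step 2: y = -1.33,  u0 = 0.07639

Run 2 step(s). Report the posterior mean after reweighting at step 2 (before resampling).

post_mean = -1.6654

step 1: w=[0.0000, 0.0001, 0.0613, 0.7150, 0.2233, 0.0002, 0.0001, 0.0000, 0.0000, 0.0000]  mean=-1.4985  Neff=1.7702  idx=[2, 3, 3, 3, 3, 3, 3, 3, 4, 4]
step 2: w=[0.0130, 0.1323, 0.1323, 0.1323, 0.1323, 0.1323, 0.1323, 0.1323, 0.0303, 0.0303]  mean=-1.6654  Neff=8.0260  idx=[1, 2, 2, 3, 4, 5, 6, 6, 7, 9]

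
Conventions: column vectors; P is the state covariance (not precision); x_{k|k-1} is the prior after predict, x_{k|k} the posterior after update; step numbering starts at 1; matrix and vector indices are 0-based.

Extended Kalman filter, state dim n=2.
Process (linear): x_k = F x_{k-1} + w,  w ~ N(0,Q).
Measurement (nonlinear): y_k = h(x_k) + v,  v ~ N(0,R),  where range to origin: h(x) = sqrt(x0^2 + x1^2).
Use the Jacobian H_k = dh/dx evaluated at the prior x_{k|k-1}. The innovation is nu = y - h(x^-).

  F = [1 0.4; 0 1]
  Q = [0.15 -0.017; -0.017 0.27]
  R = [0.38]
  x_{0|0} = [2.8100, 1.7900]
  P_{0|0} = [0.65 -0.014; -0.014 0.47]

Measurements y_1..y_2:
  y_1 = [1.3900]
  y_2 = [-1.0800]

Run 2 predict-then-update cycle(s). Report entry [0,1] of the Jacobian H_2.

H_jac[0,1] = 0.3623

step 1: x^-=[3.5260, 1.7900]  P^-=[0.8640 0.1570; 0.1570 0.7400]  H_jac=[0.8917 0.4527]  S=[1.3453]  K=[0.6255; 0.3530]  nu=[-2.5643]  x^+=[1.9221, 0.8847]  P^+=[0.3377 -0.1401; -0.1401 0.5723]
step 2: x^-=[2.2759, 0.8847]  P^-=[0.4672 0.0718; 0.0718 0.8423]  H_jac=[0.9321 0.3623]  S=[0.9449]  K=[0.4884; 0.3938]  nu=[-3.5218]  x^+=[0.5560, -0.5023]  P^+=[0.2418 -0.1099; -0.1099 0.6958]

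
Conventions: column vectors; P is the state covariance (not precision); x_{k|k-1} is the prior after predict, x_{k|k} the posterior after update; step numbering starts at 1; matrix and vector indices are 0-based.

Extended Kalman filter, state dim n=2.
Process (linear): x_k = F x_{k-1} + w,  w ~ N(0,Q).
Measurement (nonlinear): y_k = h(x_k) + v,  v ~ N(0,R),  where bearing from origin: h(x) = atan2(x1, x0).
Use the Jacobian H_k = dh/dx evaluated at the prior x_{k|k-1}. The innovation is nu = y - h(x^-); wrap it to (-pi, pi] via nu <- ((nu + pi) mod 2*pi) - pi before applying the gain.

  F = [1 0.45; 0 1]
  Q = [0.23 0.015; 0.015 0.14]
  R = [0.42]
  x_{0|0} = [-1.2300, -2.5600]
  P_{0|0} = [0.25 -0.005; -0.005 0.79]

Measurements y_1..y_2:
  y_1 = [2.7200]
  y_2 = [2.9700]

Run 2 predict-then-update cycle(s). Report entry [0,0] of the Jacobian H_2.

H_jac[0,0] = 0.1267

step 1: x^-=[-2.3820, -2.5600]  P^-=[0.6355 0.3655; 0.3655 0.9300]  H_jac=[0.2094 -0.1948]  S=[0.4533]  K=[0.1364; -0.2308]  nu=[-1.2430]  x^+=[-2.5516, -2.2731]  P^+=[0.6270 0.3798; 0.3798 0.9058]
step 2: x^-=[-3.5744, -2.2731]  P^-=[1.3823 0.8024; 0.8024 1.0458]  H_jac=[0.1267 -0.1992]  S=[0.4432]  K=[0.0344; -0.2407]  nu=[-0.7380]  x^+=[-3.5999, -2.0954]  P^+=[1.3817 0.8061; 0.8061 1.0202]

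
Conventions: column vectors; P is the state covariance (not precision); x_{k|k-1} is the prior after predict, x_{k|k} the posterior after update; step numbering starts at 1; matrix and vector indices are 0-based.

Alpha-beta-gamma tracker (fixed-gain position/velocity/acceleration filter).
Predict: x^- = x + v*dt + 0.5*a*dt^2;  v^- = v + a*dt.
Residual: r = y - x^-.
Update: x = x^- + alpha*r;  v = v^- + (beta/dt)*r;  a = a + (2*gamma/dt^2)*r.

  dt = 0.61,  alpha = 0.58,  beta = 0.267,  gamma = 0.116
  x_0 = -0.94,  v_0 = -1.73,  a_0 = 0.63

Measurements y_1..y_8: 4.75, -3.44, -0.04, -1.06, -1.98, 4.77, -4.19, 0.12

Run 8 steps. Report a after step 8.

a_post = -0.4312

step 1: x_pred=-1.8781  r=6.6281  x^+=1.9662  v^+=1.5554  a^+=4.7625
step 2: x_pred=3.8011  r=-7.2411  x^+=-0.3987  v^+=1.2911  a^+=0.2478
step 3: x_pred=0.4350  r=-0.4750  x^+=0.1595  v^+=1.2344  a^+=-0.0483
step 4: x_pred=0.9035  r=-1.9635  x^+=-0.2353  v^+=0.3455  a^+=-1.2725
step 5: x_pred=-0.2613  r=-1.7187  x^+=-1.2582  v^+=-1.1830  a^+=-2.3441
step 6: x_pred=-2.4159  r=7.1859  x^+=1.7519  v^+=0.5324  a^+=2.1362
step 7: x_pred=2.4741  r=-6.6641  x^+=-1.3911  v^+=-1.0814  a^+=-2.0188
step 8: x_pred=-2.4263  r=2.5463  x^+=-0.9495  v^+=-1.1983  a^+=-0.4312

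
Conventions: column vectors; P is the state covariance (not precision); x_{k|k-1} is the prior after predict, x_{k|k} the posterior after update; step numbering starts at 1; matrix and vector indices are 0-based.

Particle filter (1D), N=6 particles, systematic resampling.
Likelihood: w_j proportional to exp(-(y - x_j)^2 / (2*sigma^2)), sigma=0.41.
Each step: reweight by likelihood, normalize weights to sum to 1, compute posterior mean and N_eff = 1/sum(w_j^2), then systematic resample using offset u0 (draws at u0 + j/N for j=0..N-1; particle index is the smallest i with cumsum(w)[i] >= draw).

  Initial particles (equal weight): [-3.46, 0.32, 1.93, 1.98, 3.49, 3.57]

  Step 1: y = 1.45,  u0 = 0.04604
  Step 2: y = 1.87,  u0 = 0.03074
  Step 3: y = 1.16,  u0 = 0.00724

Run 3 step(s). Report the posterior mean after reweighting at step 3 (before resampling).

step 1: w=[0.0000, 0.0233, 0.5249, 0.4517, 0.0000, 0.0000]  mean=1.9150  Neff=2.0827  idx=[2, 2, 2, 2, 3, 3]
step 2: w=[0.1681, 0.1681, 0.1681, 0.1681, 0.1639, 0.1639]  mean=1.9464  Neff=5.9992  idx=[0, 1, 2, 3, 4, 5]
step 3: w=[0.1792, 0.1792, 0.1792, 0.1792, 0.1415, 0.1415]  mean=1.9442  Neff=5.9324  idx=[0, 0, 1, 2, 3, 4]

post_mean = 1.9442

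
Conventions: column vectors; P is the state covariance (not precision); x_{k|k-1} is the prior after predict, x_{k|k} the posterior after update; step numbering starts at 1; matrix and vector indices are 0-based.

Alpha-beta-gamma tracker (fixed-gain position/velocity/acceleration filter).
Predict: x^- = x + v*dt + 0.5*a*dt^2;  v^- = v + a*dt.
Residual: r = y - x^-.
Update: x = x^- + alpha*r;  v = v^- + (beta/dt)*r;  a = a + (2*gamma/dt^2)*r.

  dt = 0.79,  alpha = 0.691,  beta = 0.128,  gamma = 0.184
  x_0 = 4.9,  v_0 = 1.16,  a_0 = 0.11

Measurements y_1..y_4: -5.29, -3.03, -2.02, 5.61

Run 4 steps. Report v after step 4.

step 1: x_pred=5.8507  r=-11.1407  x^+=-1.8475  v^+=-0.5582  a^+=-6.4591
step 2: x_pred=-4.3040  r=1.2740  x^+=-3.4237  v^+=-5.4545  a^+=-5.7079
step 3: x_pred=-9.5138  r=7.4938  x^+=-4.3356  v^+=-8.7495  a^+=-1.2891
step 4: x_pred=-11.6500  r=17.2600  x^+=0.2767  v^+=-6.9714  a^+=8.8882

v_post = -6.9714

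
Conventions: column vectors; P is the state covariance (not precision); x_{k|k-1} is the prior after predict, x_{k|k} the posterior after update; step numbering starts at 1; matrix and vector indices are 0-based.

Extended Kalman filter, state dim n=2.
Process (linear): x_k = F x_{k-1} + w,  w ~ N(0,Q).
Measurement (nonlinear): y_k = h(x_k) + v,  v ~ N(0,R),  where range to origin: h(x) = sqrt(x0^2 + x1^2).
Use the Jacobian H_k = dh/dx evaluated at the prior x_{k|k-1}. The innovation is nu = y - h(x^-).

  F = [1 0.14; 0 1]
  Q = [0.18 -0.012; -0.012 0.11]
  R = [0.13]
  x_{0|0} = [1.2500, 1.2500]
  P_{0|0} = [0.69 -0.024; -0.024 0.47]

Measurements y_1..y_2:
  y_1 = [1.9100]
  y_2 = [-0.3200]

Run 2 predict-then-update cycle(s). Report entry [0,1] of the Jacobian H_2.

H_jac[0,1] = 0.6148

step 1: x^-=[1.4250, 1.2500]  P^-=[0.8725 0.0298; 0.0298 0.5800]  H_jac=[0.7518 0.6594]  S=[0.9048]  K=[0.7466; 0.4475]  nu=[0.0144]  x^+=[1.4358, 1.2565]  P^+=[0.3681 -0.2725; -0.2725 0.3988]
step 2: x^-=[1.6117, 1.2565]  P^-=[0.4796 -0.2286; -0.2286 0.5088]  H_jac=[0.7887 0.6148]  S=[0.3989]  K=[0.5958; 0.3322]  nu=[-2.3636]  x^+=[0.2034, 0.4713]  P^+=[0.3380 -0.3076; -0.3076 0.4648]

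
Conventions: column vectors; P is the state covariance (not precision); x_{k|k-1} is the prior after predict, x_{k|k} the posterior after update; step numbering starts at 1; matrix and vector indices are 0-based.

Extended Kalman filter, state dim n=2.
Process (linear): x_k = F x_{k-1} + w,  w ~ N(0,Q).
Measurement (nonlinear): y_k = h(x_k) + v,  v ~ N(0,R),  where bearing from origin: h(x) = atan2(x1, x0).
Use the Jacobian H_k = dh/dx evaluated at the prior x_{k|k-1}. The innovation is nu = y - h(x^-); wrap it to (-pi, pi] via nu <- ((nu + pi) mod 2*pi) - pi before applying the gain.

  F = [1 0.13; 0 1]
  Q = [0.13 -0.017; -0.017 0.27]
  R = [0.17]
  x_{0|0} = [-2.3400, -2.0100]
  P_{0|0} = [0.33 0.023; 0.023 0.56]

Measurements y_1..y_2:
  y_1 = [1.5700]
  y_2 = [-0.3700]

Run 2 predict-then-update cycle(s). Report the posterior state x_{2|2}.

x_post = [-3.8520, -3.2089]

step 1: x^-=[-2.6013, -2.0100]  P^-=[0.4754 0.0788; 0.0788 0.8300]  H_jac=[0.1860 -0.2407]  S=[0.2275]  K=[0.3053; -0.8138]  nu=[-2.2295]  x^+=[-3.2821, -0.1956]  P^+=[0.4542 0.1353; 0.1353 0.6793]
step 2: x^-=[-3.3075, -0.1956]  P^-=[0.6309 0.2066; 0.2066 0.9493]  H_jac=[0.0178 -0.3013]  S=[0.2542]  K=[-0.2007; -1.1109]  nu=[2.7125]  x^+=[-3.8520, -3.2089]  P^+=[0.6207 0.1500; 0.1500 0.6357]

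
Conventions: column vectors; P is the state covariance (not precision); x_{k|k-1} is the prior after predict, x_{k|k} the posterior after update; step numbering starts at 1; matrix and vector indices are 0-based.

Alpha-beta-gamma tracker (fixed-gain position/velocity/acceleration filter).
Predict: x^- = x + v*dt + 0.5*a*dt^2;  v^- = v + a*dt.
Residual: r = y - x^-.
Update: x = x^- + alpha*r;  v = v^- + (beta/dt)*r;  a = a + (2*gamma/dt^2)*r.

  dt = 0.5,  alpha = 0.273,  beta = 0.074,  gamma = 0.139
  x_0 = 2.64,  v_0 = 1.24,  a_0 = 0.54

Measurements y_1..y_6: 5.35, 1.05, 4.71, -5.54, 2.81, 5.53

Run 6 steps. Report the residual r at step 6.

resid = 10.0524

step 1: x_pred=3.3275  r=2.0225  x^+=3.8796  v^+=1.8093  a^+=2.7890
step 2: x_pred=5.1329  r=-4.0829  x^+=4.0183  v^+=2.5996  a^+=-1.7512
step 3: x_pred=5.0992  r=-0.3892  x^+=4.9929  v^+=1.6664  a^+=-2.1840
step 4: x_pred=5.5531  r=-11.0931  x^+=2.5247  v^+=-1.0674  a^+=-14.5195
step 5: x_pred=0.1761  r=2.6339  x^+=0.8951  v^+=-7.9373  a^+=-11.5906
step 6: x_pred=-4.5224  r=10.0524  x^+=-1.7781  v^+=-12.2449  a^+=-0.4123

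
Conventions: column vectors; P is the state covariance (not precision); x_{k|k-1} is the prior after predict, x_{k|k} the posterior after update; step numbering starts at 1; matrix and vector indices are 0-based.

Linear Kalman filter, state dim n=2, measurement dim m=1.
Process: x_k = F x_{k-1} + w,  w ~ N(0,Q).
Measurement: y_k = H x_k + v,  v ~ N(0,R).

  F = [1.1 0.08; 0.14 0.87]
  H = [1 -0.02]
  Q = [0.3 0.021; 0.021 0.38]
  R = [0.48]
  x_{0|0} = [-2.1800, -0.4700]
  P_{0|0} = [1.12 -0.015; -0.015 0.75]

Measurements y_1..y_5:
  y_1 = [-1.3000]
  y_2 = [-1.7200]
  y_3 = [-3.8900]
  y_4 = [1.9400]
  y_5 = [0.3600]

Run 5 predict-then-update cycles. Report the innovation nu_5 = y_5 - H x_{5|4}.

innov = [0.7739]

step 1: x^-=[-2.4356, -0.7141]  P^-=[1.6574 0.2312; 0.2312 0.9660]  S=[2.1285]  K=[0.7765; 0.0995]  nu=[1.1213]  x^+=[-1.5649, -0.6025]  P^+=[0.3740 0.0667; 0.0667 0.9449]
step 2: x^-=[-1.7696, -0.7433]  P^-=[0.7704 0.2089; 0.2089 1.1188]  S=[1.2425]  K=[0.6167; 0.1501]  nu=[0.0347]  x^+=[-1.7482, -0.7380]  P^+=[0.2979 0.0939; 0.0939 1.0908]
step 3: x^-=[-1.9820, -0.8868]  P^-=[0.6839 0.2337; 0.2337 1.2343]  S=[1.1551]  K=[0.5881; 0.1809]  nu=[-1.9257]  x^+=[-3.1145, -1.2353]  P^+=[0.2845 0.1108; 0.1108 1.1965]
step 4: x^-=[-3.5247, -1.5107]  P^-=[0.6714 0.2553; 0.2553 1.3182]  S=[1.1417]  K=[0.5836; 0.2006]  nu=[5.4345]  x^+=[-0.3532, -0.4208]  P^+=[0.2826 0.1217; 0.1217 1.2723]
step 5: x^-=[-0.4222, -0.4155]  P^-=[0.6715 0.2709; 0.2709 1.3782]  S=[1.1412]  K=[0.5836; 0.2132]  nu=[0.7739]  x^+=[0.0295, -0.2505]  P^+=[0.2827 0.1289; 0.1289 1.3263]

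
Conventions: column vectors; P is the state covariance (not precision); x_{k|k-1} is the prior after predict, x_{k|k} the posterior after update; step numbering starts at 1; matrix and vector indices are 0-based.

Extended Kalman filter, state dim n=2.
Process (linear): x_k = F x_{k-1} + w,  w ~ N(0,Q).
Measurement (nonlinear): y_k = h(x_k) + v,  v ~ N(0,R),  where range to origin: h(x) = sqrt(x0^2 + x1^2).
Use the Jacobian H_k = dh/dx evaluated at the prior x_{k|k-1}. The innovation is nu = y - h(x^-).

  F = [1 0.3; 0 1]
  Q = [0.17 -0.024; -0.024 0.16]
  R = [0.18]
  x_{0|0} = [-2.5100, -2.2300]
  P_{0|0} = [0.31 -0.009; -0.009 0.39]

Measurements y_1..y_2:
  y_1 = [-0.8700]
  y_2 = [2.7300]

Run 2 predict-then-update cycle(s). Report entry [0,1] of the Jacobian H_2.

H_jac[0,1] = 0.3221

step 1: x^-=[-3.1790, -2.2300]  P^-=[0.5097 0.0840; 0.0840 0.5500]  H_jac=[-0.8187 -0.5743]  S=[0.7820]  K=[-0.5953; -0.4919]  nu=[-4.7532]  x^+=[-0.3494, 0.1079]  P^+=[0.2326 -0.1450; -0.1450 0.3608]
step 2: x^-=[-0.3171, 0.1079]  P^-=[0.3481 -0.0607; -0.0607 0.5208]  H_jac=[-0.9467 0.3221]  S=[0.5830]  K=[-0.5987; 0.3863]  nu=[2.3951]  x^+=[-1.7511, 1.0331]  P^+=[0.1391 0.0741; 0.0741 0.4338]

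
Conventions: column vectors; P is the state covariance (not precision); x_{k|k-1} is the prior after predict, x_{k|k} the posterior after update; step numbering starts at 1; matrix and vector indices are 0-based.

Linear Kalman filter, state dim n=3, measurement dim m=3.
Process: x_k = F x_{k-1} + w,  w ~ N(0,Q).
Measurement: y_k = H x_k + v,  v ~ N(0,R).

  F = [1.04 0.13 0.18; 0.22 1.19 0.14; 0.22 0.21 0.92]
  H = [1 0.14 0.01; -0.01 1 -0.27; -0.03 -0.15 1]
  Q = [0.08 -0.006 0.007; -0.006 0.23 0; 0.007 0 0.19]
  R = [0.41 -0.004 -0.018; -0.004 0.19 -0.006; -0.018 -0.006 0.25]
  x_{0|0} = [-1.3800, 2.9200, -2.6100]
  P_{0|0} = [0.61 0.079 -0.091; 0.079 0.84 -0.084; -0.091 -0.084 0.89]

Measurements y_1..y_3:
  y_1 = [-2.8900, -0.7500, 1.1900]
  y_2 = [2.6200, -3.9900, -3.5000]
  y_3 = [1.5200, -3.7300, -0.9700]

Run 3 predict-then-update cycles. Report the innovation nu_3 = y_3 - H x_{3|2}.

step 1: x^-=[-1.5254, 2.8058, -2.0916]  P^-=[0.7662 0.3496 0.2325; 0.3496 1.4743 0.2627; 0.2325 0.2627 0.9479]  S=[1.3084 0.4712 0.1525; 0.4712 1.5858 -0.2198; 0.1525 -0.2198 1.1421]  K=[0.6184 -0.0001 0.0550; 0.0876 0.8824 0.1854; 0.0895 0.0863 0.7940]  nu=[-1.7365, -4.1358, 3.6567]  x^+=[-2.3978, -0.3177, 0.2994]  P^+=[0.2521 0.0026 0.0106; 0.0026 0.1844 0.0672; 0.0106 0.0672 0.2068]
step 2: x^-=[-2.4812, -0.8636, -0.3188]  P^-=[0.3703 0.1062 0.1257; 0.1062 0.5317 0.1637; 0.1257 0.1637 0.4158]  S=[0.8234 0.1332 0.0958; 0.1332 0.6622 -0.0308; 0.0958 -0.0308 0.6224]  K=[0.4563 0.0159 0.0890; 0.0865 0.7243 0.1523; 0.1008 0.0840 0.6112]  nu=[5.2253, -3.2372, -3.3852]  x^+=[-0.4499, -3.2720, -2.1329]  P^+=[0.1841 0.0081 0.0207; 0.0081 0.1513 0.0551; 0.0207 0.0551 0.1594]
step 3: x^-=[-1.2771, -4.2912, -2.7484]  P^-=[0.2993 0.0904 0.1109; 0.0904 0.4802 0.1365; 0.1109 0.1365 0.3709]  S=[0.7467 0.1158 0.0825; 0.1158 0.6223 -0.0388; 0.0825 -0.0388 0.5852]  K=[0.4052 0.0229 0.0954; 0.0885 0.7032 0.1398; 0.1032 0.0739 0.5835]  nu=[3.4254, -0.1936, 1.0964]  x^+=[0.2110, -3.9710, -1.7695]  P^+=[0.1627 0.0099 0.0228; 0.0099 0.1464 0.0514; 0.0228 0.0514 0.1520]

innov = [3.4254, -0.1936, 1.0964]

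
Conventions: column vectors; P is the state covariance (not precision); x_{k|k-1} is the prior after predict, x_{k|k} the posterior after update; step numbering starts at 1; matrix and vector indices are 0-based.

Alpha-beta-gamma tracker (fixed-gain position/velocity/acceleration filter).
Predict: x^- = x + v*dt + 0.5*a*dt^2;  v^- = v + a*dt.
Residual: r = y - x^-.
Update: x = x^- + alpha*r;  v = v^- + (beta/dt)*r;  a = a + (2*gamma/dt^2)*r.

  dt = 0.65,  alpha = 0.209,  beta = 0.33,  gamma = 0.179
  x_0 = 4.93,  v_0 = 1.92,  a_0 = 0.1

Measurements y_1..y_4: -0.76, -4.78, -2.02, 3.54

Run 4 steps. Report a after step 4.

step 1: x_pred=6.1991  r=-6.9591  x^+=4.7447  v^+=-1.5481  a^+=-5.7967
step 2: x_pred=2.5138  r=-7.2938  x^+=0.9894  v^+=-9.0190  a^+=-11.9771
step 3: x_pred=-7.4031  r=5.3831  x^+=-6.2780  v^+=-14.0712  a^+=-7.4158
step 4: x_pred=-16.9908  r=20.5308  x^+=-12.6999  v^+=-8.4681  a^+=9.9808

a_post = 9.9808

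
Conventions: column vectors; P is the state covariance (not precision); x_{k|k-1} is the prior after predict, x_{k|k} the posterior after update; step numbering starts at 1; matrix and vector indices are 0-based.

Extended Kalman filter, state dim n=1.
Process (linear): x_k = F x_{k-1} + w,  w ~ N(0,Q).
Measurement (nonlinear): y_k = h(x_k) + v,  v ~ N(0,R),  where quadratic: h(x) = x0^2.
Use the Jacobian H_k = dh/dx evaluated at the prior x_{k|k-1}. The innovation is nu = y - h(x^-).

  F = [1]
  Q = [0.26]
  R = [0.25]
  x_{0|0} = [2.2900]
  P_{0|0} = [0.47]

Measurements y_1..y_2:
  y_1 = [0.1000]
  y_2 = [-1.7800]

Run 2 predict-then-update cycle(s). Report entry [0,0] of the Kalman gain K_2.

K[0,0] = 0.3626

step 1: x^-=[2.2900]  P^-=[0.7300]  H_jac=[4.5800]  S=[15.5628]  K=[0.2148]  nu=[-5.1441]  x^+=[1.1849]  P^+=[0.0117]
step 2: x^-=[1.1849]  P^-=[0.2717]  H_jac=[2.3698]  S=[1.7759]  K=[0.3626]  nu=[-3.1839]  x^+=[0.0304]  P^+=[0.0383]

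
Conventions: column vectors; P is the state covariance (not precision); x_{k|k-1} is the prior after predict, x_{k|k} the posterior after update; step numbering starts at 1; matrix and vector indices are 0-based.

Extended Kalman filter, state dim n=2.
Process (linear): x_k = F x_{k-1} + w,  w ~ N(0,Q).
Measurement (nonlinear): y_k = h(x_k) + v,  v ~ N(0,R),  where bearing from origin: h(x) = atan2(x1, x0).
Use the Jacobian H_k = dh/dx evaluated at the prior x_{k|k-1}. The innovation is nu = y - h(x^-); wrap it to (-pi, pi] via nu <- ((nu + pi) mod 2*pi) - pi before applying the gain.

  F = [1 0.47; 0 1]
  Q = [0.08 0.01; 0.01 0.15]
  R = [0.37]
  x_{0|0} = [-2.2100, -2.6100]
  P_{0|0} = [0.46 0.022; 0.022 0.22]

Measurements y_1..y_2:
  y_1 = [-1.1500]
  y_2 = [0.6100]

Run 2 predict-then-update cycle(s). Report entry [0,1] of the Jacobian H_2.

step 1: x^-=[-3.4367, -2.6100]  P^-=[0.6093 0.1354; 0.1354 0.3700]  H_jac=[0.1401 -0.1845]  S=[0.3876]  K=[0.1559; -0.1272]  nu=[1.3421]  x^+=[-3.2275, -2.7807]  P^+=[0.5999 0.1431; 0.1431 0.3637]
step 2: x^-=[-4.5345, -2.7807]  P^-=[0.8947 0.3240; 0.3240 0.5137]  H_jac=[0.0983 -0.1603]  S=[0.3816]  K=[0.0943; -0.1323]  nu=[-3.0817]  x^+=[-4.8252, -2.3731]  P^+=[0.8913 0.3288; 0.3288 0.5070]

H_jac[0,1] = -0.1603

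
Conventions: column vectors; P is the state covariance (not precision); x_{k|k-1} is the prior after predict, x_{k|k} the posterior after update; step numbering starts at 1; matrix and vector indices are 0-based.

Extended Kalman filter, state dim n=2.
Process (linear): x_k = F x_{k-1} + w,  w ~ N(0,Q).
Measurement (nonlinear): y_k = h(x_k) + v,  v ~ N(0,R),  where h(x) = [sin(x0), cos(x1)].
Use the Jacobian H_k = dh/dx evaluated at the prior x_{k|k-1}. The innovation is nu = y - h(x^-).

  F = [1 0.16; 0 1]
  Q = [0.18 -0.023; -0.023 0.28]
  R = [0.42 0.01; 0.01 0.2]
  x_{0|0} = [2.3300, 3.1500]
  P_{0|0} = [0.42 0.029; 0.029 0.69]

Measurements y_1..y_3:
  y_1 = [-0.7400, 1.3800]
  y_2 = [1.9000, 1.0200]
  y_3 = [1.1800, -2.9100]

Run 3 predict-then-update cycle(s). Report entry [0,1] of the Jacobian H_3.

step 1: x^-=[2.8340, 3.1500]  P^-=[0.6269 0.1164; 0.1164 0.9700]  H_jac=[-0.9531 0.0000; 0.0000 0.0084]  S=[0.9895 0.0091; 0.0091 0.2001]  K=[-0.6042 0.0323; -0.1125 0.0459]  nu=[-1.0428, 2.3800]  x^+=[3.5408, 3.3765]  P^+=[0.2659 0.0491; 0.0491 0.9571]
step 2: x^-=[4.0811, 3.3765]  P^-=[0.4861 0.1793; 0.1793 1.2371]  H_jac=[-0.5902 0.0000; 0.0000 0.2328]  S=[0.5893 -0.0146; -0.0146 0.2670]  K=[-0.4836 0.1298; -0.1530 1.0700]  nu=[2.7072, 1.9925]  x^+=[3.0303, 5.0944]  P^+=[0.3420 0.0907; 0.0907 0.9129]
step 3: x^-=[3.8454, 5.0944]  P^-=[0.5744 0.2138; 0.2138 1.1929]  H_jac=[-0.7624 0.0000; 0.0000 0.9279]  S=[0.7538 -0.1412; -0.1412 1.2271]  K=[-0.5627 0.0969; -0.0482 0.8965]  nu=[1.8271, -3.2828]  x^+=[2.4992, 2.0633]  P^+=[0.3087 0.0148; 0.0148 0.1927]

H_jac[0,1] = 0.0000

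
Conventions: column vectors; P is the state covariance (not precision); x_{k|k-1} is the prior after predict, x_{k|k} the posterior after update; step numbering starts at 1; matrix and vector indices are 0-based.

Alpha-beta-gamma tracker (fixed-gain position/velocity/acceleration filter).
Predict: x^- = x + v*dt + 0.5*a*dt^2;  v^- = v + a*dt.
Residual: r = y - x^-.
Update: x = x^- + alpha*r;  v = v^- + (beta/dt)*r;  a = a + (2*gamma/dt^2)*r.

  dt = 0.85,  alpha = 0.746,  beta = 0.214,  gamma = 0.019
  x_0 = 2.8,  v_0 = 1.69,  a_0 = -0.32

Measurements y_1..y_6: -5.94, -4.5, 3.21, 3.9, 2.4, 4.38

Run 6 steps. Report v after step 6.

step 1: x_pred=4.1209  r=-10.0609  x^+=-3.3845  v^+=-1.1150  a^+=-0.8492
step 2: x_pred=-4.6390  r=0.1390  x^+=-4.5353  v^+=-1.8018  a^+=-0.8418
step 3: x_pred=-6.3709  r=9.5809  x^+=0.7764  v^+=-0.1052  a^+=-0.3379
step 4: x_pred=0.5650  r=3.3350  x^+=3.0529  v^+=0.4472  a^+=-0.1625
step 5: x_pred=3.3743  r=-0.9743  x^+=2.6475  v^+=0.0638  a^+=-0.2138
step 6: x_pred=2.6245  r=1.7555  x^+=3.9341  v^+=0.3240  a^+=-0.1214

v_post = 0.3240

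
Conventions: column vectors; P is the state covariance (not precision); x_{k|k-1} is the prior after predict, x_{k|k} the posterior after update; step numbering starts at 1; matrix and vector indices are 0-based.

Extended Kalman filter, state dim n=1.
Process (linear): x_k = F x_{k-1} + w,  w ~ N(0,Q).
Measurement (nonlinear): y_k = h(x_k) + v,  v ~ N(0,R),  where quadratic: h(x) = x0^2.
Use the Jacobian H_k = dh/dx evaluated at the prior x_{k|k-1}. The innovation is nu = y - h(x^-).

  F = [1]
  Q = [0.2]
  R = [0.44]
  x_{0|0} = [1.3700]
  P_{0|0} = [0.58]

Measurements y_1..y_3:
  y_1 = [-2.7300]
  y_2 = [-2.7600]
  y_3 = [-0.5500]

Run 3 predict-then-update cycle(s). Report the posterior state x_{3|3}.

step 1: x^-=[1.3700]  P^-=[0.7800]  H_jac=[2.7400]  S=[6.2959]  K=[0.3395]  nu=[-4.6069]  x^+=[-0.1938]  P^+=[0.0545]
step 2: x^-=[-0.1938]  P^-=[0.2545]  H_jac=[-0.3877]  S=[0.4783]  K=[-0.2063]  nu=[-2.7976]  x^+=[0.3833]  P^+=[0.2342]
step 3: x^-=[0.3833]  P^-=[0.4342]  H_jac=[0.7667]  S=[0.6952]  K=[0.4788]  nu=[-0.6970]  x^+=[0.0496]  P^+=[0.2748]

x_post = [0.0496]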